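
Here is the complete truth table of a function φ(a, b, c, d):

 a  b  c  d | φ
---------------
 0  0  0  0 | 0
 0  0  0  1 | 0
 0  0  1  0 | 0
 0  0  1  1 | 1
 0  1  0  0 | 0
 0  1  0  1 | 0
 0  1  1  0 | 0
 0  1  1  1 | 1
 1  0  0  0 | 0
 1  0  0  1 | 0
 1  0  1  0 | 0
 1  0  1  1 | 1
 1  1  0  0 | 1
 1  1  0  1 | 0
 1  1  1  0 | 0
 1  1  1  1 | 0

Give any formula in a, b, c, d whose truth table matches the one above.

Collect the rows where φ=1 — (0,0,1,1), (0,1,1,1), (1,0,1,1), (1,1,0,0) — and write one minterm per row: ¬a·¬b·c·d, ¬a·b·c·d, a·¬b·c·d, a·b·¬c·¬d. Their union (logical OR) reproduces the table exactly.

φ(a, b, c, d) = (((((a' · b') · c) · d) + (((a' · b) · c) · d)) + (((a · b') · c) · d)) + (((a · b) · c') · d')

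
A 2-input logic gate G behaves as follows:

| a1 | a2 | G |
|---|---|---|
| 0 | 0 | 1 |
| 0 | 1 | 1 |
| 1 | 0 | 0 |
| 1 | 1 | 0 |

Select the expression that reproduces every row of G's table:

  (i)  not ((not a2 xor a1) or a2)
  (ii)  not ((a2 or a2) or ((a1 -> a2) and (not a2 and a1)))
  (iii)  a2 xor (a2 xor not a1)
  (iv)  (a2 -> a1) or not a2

(i): at (0,0) it gives 0, but G = 1 — eliminated.
(ii): at (0,1) it gives 0, but G = 1 — eliminated.
(iv): at (0,1) it gives 0, but G = 1 — eliminated.
That leaves (iii). Evaluating it on every row reproduces the table of G exactly.

iii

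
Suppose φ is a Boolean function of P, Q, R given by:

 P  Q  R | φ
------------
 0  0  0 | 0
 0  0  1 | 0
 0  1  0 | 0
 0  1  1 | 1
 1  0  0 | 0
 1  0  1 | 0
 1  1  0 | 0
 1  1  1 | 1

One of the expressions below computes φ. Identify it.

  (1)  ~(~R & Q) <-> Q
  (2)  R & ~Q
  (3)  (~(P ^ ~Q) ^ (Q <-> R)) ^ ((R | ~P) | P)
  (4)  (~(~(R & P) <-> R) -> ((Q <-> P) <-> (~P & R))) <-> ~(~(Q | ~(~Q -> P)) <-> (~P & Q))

1

(2) disagrees with φ on (0,0,1) (formula → 1, table → 0); rule it out.
(3) disagrees with φ on (0,0,1) (formula → 1, table → 0); rule it out.
(4) disagrees with φ on (0,0,0) (formula → 1, table → 0); rule it out.
That leaves (1). Evaluating it on every row reproduces the table of φ exactly.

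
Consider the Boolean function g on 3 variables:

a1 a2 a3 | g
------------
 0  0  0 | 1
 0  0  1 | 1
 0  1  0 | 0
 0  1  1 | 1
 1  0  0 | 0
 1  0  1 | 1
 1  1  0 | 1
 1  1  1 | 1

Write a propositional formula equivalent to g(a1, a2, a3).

The 0-rows are (0,1,0), (1,0,0). Take each as a conjunction (¬a1·a2·¬a3, a1·¬a2·¬a3), form their disjunction, and complement — that gives a formula that is 1 everywhere g is.

g(a1, a2, a3) = ~(((~a1 & a2) & ~a3) | ((a1 & ~a2) & ~a3))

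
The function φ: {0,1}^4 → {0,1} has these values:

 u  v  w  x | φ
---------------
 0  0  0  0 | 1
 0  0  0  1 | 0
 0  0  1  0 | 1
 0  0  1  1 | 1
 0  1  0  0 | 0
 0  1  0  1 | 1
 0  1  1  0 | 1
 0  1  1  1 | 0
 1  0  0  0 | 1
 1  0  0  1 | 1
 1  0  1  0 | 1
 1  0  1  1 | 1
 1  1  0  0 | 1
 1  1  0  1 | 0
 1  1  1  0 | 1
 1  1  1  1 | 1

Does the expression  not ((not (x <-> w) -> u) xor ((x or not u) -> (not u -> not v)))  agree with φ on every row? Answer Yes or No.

Test each input against both φ and the formula:
  u=0, v=0, w=0, x=0: formula gives 1, φ = 1 ✓
  u=0, v=0, w=0, x=1: formula gives 0, φ = 0 ✓
  u=0, v=0, w=1, x=0: formula gives 0, but φ = 1 ✗
A single disagreement suffices: at (0,0,1,0) they differ, so the formula does not compute φ.

No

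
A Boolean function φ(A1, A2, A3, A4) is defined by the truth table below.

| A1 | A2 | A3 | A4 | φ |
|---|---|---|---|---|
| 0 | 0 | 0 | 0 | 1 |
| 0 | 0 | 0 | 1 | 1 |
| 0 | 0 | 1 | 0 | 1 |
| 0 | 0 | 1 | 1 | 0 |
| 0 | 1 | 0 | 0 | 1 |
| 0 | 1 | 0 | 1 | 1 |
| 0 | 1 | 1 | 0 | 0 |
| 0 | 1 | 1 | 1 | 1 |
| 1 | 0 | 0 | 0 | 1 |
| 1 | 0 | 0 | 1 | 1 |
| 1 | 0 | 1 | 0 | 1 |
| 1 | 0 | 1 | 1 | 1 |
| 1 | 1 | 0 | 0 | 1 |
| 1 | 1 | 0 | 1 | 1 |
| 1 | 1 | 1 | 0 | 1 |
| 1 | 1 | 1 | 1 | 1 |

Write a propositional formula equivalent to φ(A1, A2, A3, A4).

φ(A1, A2, A3, A4) = ((((A1' · A2') · A3) · A4) + (((A1' · A2) · A3) · A4'))'

The 0-rows are (0,0,1,1), (0,1,1,0). Take each as a conjunction (¬A1·¬A2·A3·A4, ¬A1·A2·A3·¬A4), form their disjunction, and complement — that gives a formula that is 1 everywhere φ is.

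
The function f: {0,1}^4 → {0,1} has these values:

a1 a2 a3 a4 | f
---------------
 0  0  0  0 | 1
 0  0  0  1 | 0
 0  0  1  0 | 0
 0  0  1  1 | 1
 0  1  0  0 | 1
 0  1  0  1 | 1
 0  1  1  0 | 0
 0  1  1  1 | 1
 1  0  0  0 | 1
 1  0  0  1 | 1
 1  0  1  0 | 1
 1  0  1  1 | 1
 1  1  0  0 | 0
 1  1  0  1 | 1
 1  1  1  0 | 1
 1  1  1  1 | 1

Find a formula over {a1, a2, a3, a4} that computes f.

f(a1, a2, a3, a4) = ((((((a1' · a2') · a3') · a4) + (((a1' · a2') · a3) · a4')) + (((a1' · a2) · a3) · a4')) + (((a1 · a2) · a3') · a4'))'

The 0-rows are (0,0,0,1), (0,0,1,0), (0,1,1,0), (1,1,0,0). Take each as a conjunction (¬a1·¬a2·¬a3·a4, ¬a1·¬a2·a3·¬a4, ¬a1·a2·a3·¬a4, a1·a2·¬a3·¬a4), form their disjunction, and complement — that gives a formula that is 1 everywhere f is.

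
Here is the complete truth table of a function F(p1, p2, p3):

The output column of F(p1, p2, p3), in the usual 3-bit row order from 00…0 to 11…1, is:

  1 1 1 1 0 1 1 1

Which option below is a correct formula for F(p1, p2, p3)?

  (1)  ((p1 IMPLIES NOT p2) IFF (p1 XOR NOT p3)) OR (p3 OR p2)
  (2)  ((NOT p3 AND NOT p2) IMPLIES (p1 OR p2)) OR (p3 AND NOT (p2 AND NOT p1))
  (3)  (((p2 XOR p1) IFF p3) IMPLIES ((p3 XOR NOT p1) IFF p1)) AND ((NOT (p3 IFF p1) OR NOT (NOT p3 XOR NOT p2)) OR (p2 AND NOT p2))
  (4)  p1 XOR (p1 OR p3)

(2): at (0,0,0) it gives 0, but F = 1 — eliminated.
(3): at (0,0,0) it gives 0, but F = 1 — eliminated.
(4): at (0,0,0) it gives 0, but F = 1 — eliminated.
(1) is the remaining candidate, and it agrees with F on all 8 inputs.

1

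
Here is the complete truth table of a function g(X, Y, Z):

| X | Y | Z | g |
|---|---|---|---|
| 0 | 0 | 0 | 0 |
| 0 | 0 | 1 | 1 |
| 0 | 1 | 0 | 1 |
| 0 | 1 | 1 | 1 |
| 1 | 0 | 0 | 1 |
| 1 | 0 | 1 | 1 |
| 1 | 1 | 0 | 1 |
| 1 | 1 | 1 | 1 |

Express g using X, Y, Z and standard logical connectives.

The output is 1 whenever at least one input is 1 — the OR of all inputs.

g(X, Y, Z) = (X + Y) + Z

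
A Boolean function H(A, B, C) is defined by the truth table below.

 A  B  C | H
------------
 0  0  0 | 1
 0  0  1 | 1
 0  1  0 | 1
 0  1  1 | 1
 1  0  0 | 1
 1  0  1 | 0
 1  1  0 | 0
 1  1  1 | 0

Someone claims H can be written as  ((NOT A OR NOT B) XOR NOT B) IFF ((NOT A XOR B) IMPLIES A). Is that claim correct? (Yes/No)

No

Check the formula against H row by row:
  A=0, B=0, C=0: formula gives 1, H = 1 ✓
  A=0, B=0, C=1: formula gives 1, H = 1 ✓
  A=0, B=1, C=0: formula gives 1, H = 1 ✓
  A=0, B=1, C=1: formula gives 1, H = 1 ✓
  A=1, B=0, C=0: formula gives 0, but H = 1 ✗
A single disagreement suffices: at (1,0,0) they differ, so the formula does not compute H.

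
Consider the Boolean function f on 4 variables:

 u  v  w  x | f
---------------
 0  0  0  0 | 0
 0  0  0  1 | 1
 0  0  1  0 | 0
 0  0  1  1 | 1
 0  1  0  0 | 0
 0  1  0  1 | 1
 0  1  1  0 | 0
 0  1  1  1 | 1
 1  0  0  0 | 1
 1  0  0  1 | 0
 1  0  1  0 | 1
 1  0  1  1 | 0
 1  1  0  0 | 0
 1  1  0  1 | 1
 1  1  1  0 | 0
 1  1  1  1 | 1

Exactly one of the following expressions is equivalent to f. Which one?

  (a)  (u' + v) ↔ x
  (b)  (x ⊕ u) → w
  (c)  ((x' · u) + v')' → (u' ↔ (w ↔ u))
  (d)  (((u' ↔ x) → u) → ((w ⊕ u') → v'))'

(b) fails at (0,0,0,0): the formula yields 1, f is 0.
(c) fails at (0,0,0,0): the formula yields 1, f is 0.
(d) fails at (0,0,0,1): the formula yields 0, f is 1.
(a) is the remaining candidate, and it agrees with f on all 16 inputs.

a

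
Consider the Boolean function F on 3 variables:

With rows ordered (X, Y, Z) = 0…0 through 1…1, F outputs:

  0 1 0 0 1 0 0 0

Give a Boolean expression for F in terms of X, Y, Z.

Collect the rows where F=1 — (0,0,1), (1,0,0) — and write one minterm per row: ¬X·¬Y·Z, X·¬Y·¬Z. Their union (logical OR) reproduces the table exactly.

F(X, Y, Z) = ((X' · Y') · Z) + ((X · Y') · Z')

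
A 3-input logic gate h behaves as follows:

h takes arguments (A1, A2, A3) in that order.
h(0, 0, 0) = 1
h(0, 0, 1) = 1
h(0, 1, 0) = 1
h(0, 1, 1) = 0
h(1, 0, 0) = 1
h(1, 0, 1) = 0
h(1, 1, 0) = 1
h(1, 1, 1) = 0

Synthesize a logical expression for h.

The 0-rows are (0,1,1), (1,0,1), (1,1,1). Take each as a conjunction (¬A1·A2·A3, A1·¬A2·A3, A1·A2·A3), form their disjunction, and complement — that gives a formula that is 1 everywhere h is.

h(A1, A2, A3) = NOT ((((NOT A1 AND A2) AND A3) OR ((A1 AND NOT A2) AND A3)) OR ((A1 AND A2) AND A3))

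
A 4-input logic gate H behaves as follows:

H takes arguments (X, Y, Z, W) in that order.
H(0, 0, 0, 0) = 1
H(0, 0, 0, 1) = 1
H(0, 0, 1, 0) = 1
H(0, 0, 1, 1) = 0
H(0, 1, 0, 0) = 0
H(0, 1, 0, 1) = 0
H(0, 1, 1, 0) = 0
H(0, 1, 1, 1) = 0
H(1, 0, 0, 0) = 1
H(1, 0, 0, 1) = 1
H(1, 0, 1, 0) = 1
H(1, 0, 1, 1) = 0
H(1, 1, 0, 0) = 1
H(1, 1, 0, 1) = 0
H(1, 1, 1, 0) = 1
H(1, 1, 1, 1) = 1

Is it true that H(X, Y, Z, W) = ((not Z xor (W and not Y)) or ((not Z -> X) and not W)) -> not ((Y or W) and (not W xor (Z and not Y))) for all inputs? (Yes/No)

No

Test each input against both H and the formula:
  X=0, Y=0, Z=0, W=0: formula gives 1, H = 1 ✓
  X=0, Y=0, Z=0, W=1: formula gives 1, H = 1 ✓
  X=0, Y=0, Z=1, W=0: formula gives 1, H = 1 ✓
  X=0, Y=0, Z=1, W=1: formula gives 0, H = 0 ✓
  …
  X=0, Y=1, Z=0, W=1: formula gives 1, but H = 0 ✗
Since they disagree at (0,1,0,1), the expression is not a correct formula for H.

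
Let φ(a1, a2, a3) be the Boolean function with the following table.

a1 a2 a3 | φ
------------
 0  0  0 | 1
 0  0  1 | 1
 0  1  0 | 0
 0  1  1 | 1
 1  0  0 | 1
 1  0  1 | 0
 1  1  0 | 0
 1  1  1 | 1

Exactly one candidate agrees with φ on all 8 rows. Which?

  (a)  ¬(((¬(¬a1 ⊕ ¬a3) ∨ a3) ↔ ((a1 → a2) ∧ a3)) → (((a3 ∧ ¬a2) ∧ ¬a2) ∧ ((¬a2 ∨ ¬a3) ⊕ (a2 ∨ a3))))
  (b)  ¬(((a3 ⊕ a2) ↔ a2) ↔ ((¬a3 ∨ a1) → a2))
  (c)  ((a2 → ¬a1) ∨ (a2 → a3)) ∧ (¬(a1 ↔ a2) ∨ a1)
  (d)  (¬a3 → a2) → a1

b

(a): at (0,0,0) it gives 0, but φ = 1 — eliminated.
(c): at (0,0,0) it gives 0, but φ = 1 — eliminated.
(d): at (0,0,1) it gives 0, but φ = 1 — eliminated.
Only (b) survives; checking it on all 8 rows confirms it matches φ.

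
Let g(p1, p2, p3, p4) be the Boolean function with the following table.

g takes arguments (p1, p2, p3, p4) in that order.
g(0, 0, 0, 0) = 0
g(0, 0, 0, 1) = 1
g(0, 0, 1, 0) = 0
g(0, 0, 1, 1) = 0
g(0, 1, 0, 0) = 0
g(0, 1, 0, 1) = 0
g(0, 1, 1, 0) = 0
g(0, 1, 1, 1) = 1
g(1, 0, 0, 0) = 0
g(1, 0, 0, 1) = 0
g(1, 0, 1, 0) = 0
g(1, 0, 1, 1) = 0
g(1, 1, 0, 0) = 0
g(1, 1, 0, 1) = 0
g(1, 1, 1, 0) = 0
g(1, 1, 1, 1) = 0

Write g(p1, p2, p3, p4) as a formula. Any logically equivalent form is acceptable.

The 1-rows are (0,0,0,1), (0,1,1,1). Each contributes one minterm — ¬p1·¬p2·¬p3·p4; ¬p1·p2·p3·p4 — and their disjunction is a sum-of-products form of g.

g(p1, p2, p3, p4) = (((not p1 and not p2) and not p3) and p4) or (((not p1 and p2) and p3) and p4)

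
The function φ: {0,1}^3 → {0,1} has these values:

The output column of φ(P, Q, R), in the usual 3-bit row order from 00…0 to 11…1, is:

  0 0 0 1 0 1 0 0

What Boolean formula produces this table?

Collect the rows where φ=1 — (0,1,1), (1,0,1) — and write one minterm per row: ¬P·Q·R, P·¬Q·R. Their union (logical OR) reproduces the table exactly.

φ(P, Q, R) = ((P' · Q) · R) + ((P · Q') · R)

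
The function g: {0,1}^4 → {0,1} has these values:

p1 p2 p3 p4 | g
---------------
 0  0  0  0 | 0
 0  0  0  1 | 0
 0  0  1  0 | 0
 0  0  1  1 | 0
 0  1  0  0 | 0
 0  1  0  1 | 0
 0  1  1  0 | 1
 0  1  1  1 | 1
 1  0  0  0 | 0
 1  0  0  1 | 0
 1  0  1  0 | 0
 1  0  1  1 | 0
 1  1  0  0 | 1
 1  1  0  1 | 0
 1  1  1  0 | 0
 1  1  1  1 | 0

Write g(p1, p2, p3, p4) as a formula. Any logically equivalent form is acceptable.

Collect the rows where g=1 — (0,1,1,0), (0,1,1,1), (1,1,0,0) — and write one minterm per row: ¬p1·p2·p3·¬p4, ¬p1·p2·p3·p4, p1·p2·¬p3·¬p4. Their union (logical OR) reproduces the table exactly.

g(p1, p2, p3, p4) = ((((NOT p1 AND p2) AND p3) AND NOT p4) OR (((NOT p1 AND p2) AND p3) AND p4)) OR (((p1 AND p2) AND NOT p3) AND NOT p4)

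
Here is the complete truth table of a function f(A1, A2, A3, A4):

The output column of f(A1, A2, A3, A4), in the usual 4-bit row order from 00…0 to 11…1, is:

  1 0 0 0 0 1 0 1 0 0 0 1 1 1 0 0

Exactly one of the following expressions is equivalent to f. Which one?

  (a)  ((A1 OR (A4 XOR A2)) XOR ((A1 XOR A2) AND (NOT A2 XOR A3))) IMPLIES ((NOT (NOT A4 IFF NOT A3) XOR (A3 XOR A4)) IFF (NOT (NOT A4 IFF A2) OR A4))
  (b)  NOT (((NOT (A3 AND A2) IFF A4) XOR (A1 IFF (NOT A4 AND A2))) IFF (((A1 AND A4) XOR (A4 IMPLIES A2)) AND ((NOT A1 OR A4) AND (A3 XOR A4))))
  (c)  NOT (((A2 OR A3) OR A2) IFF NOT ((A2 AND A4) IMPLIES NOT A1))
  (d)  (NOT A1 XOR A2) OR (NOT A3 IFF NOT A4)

b

(a): at (0,0,1,0) it gives 1, but f = 0 — eliminated.
(c): at (0,0,0,0) it gives 0, but f = 1 — eliminated.
(d): at (0,0,0,1) it gives 1, but f = 0 — eliminated.
Only (b) survives; checking it on all 16 rows confirms it matches f.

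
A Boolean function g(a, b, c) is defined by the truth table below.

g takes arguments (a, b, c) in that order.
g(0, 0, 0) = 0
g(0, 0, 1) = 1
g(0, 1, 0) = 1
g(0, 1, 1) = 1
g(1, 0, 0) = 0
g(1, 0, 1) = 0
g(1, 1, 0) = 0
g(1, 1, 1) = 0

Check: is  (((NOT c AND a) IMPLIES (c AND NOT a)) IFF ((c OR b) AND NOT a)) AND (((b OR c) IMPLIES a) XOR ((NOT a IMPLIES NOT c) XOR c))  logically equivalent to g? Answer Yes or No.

Yes

Evaluate (((NOT c AND a) IMPLIES (c AND NOT a)) IFF ((c OR b) AND NOT a)) AND (((b OR c) IMPLIES a) XOR ((NOT a IMPLIES NOT c) XOR c)) on each row and compare to g:
  a=0, b=0, c=0: formula gives 0, g = 0 ✓
  a=0, b=0, c=1: formula gives 1, g = 1 ✓
  a=0, b=1, c=0: formula gives 1, g = 1 ✓
  a=0, b=1, c=1: formula gives 1, g = 1 ✓
  a=1, b=0, c=0: formula gives 0, g = 0 ✓
  …and likewise for the remaining 3 rows.
No disagreement on any input; they are logically equivalent.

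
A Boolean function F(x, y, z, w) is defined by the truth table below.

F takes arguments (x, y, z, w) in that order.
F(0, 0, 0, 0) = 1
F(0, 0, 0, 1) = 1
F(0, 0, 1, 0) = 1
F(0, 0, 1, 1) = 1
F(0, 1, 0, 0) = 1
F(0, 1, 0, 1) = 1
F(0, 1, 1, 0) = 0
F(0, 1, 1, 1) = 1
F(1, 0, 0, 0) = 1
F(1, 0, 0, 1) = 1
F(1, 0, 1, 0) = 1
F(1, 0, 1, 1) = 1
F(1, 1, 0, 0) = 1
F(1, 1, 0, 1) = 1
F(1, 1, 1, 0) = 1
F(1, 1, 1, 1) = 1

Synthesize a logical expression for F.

Only row (0,1,1,0) gives 0. So F is 1 everywhere except there — the complement of the minterm ¬x·y·z·¬w.

F(x, y, z, w) = ¬(((¬x ∧ y) ∧ z) ∧ ¬w)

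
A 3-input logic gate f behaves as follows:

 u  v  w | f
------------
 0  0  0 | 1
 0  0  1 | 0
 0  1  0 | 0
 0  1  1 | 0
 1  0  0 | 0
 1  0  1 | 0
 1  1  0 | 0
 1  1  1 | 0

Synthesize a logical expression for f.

Only row (0,0,0) gives 1. That row's minterm ¬u·¬v·¬w is f directly.

f(u, v, w) = (not u and not v) and not w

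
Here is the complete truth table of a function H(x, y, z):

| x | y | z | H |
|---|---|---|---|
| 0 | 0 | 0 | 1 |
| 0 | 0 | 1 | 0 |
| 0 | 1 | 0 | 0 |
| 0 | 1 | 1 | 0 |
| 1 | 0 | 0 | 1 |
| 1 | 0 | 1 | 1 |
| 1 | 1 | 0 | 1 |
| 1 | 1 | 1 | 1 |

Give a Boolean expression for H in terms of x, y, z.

H(x, y, z) = ~((((~x & ~y) & z) | ((~x & y) & ~z)) | ((~x & y) & z))

H is 0 on only 3 rows — (0,0,1), (0,1,0), (0,1,1). Writing each as a minterm (¬x·¬y·z, ¬x·y·¬z, ¬x·y·z) and OR-ing them characterizes exactly where H=0, so H is the negation of that disjunction.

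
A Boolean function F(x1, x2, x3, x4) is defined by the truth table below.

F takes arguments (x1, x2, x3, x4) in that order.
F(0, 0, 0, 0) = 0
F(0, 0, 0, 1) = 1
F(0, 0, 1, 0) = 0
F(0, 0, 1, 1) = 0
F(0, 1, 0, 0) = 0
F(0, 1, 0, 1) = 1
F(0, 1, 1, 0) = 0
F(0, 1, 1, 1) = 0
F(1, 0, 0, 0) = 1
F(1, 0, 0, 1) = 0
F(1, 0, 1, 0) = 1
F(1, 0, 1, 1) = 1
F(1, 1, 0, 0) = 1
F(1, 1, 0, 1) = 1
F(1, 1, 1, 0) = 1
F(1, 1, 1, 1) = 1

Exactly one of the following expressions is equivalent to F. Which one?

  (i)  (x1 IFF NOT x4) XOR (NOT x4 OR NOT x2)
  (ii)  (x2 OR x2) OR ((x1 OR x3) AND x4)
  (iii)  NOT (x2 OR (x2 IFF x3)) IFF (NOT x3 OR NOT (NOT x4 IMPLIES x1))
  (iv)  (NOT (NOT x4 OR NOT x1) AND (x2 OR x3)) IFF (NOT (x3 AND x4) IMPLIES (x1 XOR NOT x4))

(i) disagrees with F on (0,0,0,0) (formula → 1, table → 0); rule it out.
(ii) disagrees with F on (0,0,0,1) (formula → 0, table → 1); rule it out.
(iii) disagrees with F on (0,0,0,1) (formula → 0, table → 1); rule it out.
That leaves (iv). Evaluating it on every row reproduces the table of F exactly.

iv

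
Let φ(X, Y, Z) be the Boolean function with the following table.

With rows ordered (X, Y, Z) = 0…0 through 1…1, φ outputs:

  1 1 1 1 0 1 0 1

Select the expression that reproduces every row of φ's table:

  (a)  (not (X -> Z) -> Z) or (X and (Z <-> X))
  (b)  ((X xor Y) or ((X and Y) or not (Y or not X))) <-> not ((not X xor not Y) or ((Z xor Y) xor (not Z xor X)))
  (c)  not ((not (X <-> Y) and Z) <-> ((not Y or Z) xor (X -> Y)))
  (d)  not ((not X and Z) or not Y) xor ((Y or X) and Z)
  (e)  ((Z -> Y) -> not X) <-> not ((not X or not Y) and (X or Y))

(b) fails at (0,1,0): the formula yields 0, φ is 1.
(c) fails at (0,0,0): the formula yields 0, φ is 1.
(d) fails at (0,0,0): the formula yields 0, φ is 1.
(e) fails at (0,1,0): the formula yields 0, φ is 1.
Only (a) survives; checking it on all 8 rows confirms it matches φ.

a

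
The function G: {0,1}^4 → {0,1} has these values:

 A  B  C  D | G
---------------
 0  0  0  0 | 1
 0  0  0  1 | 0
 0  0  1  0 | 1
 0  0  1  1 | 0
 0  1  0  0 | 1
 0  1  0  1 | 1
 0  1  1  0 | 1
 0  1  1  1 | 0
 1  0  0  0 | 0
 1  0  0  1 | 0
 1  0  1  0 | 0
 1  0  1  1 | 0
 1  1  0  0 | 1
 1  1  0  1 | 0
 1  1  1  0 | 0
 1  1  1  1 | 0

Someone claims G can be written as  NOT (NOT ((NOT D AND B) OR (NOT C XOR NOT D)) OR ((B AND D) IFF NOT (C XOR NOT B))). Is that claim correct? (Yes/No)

Test each input against both G and the formula:
  A=0, B=0, C=0, D=0: formula gives 0, but G = 1 ✗
A single disagreement suffices: at (0,0,0,0) they differ, so the formula does not compute G.

No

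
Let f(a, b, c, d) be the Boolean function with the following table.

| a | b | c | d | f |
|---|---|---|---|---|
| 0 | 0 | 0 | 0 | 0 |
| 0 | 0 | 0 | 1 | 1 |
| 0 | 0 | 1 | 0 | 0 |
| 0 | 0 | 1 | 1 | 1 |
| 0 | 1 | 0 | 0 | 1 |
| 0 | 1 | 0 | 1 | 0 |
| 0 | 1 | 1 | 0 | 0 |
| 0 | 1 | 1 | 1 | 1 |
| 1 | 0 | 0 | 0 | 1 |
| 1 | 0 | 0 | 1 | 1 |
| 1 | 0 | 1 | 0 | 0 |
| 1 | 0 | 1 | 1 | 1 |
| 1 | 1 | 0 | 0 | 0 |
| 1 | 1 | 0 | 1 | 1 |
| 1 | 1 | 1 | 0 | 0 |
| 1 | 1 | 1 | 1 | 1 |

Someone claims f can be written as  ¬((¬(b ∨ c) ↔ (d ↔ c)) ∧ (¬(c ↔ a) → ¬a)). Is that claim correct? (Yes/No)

No

Check the formula against f row by row:
  a=0, b=0, c=0, d=0: formula gives 0, f = 0 ✓
  a=0, b=0, c=0, d=1: formula gives 1, f = 1 ✓
  a=0, b=0, c=1, d=0: formula gives 0, f = 0 ✓
  a=0, b=0, c=1, d=1: formula gives 1, f = 1 ✓
  …
  a=1, b=1, c=0, d=0: formula gives 1, but f = 0 ✗
A single disagreement suffices: at (1,1,0,0) they differ, so the formula does not compute f.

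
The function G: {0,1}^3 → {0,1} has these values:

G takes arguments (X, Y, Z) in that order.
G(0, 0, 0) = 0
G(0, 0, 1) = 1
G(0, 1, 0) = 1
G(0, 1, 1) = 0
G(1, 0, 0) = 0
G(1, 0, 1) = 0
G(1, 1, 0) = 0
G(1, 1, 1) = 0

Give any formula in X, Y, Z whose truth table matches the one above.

G(X, Y, Z) = ((~X & ~Y) & Z) | ((~X & Y) & ~Z)

G=1 on 2 inputs: (0,0,1), (0,1,0). Reading each as a conjunction of literals (¬X·¬Y·Z, ¬X·Y·¬Z) and taking the OR gives the canonical DNF.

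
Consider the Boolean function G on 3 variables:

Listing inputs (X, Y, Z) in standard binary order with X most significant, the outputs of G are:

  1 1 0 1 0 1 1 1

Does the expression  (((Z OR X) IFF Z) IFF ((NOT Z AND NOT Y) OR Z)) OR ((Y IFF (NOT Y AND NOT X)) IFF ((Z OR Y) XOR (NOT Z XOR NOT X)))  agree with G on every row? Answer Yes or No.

No

Evaluate (((Z OR X) IFF Z) IFF ((NOT Z AND NOT Y) OR Z)) OR ((Y IFF (NOT Y AND NOT X)) IFF ((Z OR Y) XOR (NOT Z XOR NOT X))) on each row and compare to G:
  X=0, Y=0, Z=0: formula gives 1, G = 1 ✓
  X=0, Y=0, Z=1: formula gives 1, G = 1 ✓
  X=0, Y=1, Z=0: formula gives 0, G = 0 ✓
  X=0, Y=1, Z=1: formula gives 1, G = 1 ✓
  X=1, Y=0, Z=0: formula gives 1, but G = 0 ✗
A single disagreement suffices: at (1,0,0) they differ, so the formula does not compute G.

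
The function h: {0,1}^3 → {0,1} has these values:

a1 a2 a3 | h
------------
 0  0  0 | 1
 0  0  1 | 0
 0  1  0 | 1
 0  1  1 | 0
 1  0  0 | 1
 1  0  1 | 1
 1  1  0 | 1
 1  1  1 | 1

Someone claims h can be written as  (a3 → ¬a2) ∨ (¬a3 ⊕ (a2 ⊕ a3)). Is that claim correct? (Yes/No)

Test each input against both h and the formula:
  a1=0, a2=0, a3=0: formula gives 1, h = 1 ✓
  a1=0, a2=0, a3=1: formula gives 1, but h = 0 ✗
A single disagreement suffices: at (0,0,1) they differ, so the formula does not compute h.

No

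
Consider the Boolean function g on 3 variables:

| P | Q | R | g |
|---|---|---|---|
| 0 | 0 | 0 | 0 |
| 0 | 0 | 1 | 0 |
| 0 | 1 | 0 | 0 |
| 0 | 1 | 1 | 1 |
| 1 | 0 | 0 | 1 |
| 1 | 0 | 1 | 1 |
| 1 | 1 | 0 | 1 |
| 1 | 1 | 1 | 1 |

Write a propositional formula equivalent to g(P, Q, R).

The 0-rows are (0,0,0), (0,0,1), (0,1,0). Take each as a conjunction (¬P·¬Q·¬R, ¬P·¬Q·R, ¬P·Q·¬R), form their disjunction, and complement — that gives a formula that is 1 everywhere g is.

g(P, Q, R) = NOT ((((NOT P AND NOT Q) AND NOT R) OR ((NOT P AND NOT Q) AND R)) OR ((NOT P AND Q) AND NOT R))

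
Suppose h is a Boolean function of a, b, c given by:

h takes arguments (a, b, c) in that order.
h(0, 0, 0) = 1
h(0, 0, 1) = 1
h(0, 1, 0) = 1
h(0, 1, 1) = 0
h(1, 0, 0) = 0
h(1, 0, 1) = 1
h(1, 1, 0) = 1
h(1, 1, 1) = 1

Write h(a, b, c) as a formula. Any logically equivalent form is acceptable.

h(a, b, c) = ~(((~a & b) & c) | ((a & ~b) & ~c))

The 0-rows are (0,1,1), (1,0,0). Take each as a conjunction (¬a·b·c, a·¬b·¬c), form their disjunction, and complement — that gives a formula that is 1 everywhere h is.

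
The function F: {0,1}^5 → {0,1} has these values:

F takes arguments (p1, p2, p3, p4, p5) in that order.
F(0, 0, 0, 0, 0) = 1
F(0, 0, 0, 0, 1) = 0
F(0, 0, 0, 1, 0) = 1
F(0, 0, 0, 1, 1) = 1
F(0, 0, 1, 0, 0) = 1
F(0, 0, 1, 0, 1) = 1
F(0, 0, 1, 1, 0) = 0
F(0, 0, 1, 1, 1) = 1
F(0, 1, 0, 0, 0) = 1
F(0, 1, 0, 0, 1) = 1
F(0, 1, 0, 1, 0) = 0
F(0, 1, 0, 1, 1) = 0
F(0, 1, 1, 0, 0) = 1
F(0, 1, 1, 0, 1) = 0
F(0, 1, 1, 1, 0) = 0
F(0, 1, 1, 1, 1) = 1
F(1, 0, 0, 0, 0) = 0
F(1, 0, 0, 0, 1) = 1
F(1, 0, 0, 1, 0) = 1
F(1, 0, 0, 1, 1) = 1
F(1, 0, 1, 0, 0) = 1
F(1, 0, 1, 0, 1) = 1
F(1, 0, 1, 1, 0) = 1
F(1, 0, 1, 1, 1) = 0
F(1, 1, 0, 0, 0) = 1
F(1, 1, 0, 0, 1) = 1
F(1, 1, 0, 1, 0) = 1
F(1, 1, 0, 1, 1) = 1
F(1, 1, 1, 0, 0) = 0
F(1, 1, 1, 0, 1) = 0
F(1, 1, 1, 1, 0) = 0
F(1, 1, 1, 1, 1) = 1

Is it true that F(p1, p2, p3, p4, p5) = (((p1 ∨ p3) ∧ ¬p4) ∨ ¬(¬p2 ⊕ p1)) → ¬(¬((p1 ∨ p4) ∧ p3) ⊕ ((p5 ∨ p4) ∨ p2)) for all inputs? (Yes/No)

No

Test each input against both F and the formula:
  p1=0, p2=0, p3=0, p4=0, p5=0: formula gives 1, F = 1 ✓
  p1=0, p2=0, p3=0, p4=0, p5=1: formula gives 1, but F = 0 ✗
A single disagreement suffices: at (0,0,0,0,1) they differ, so the formula does not compute F.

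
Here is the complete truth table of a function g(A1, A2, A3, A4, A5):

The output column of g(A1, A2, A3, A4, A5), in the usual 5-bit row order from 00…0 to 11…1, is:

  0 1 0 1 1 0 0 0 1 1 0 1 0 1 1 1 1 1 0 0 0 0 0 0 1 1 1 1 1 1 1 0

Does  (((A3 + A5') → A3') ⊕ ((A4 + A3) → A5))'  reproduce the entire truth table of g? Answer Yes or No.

No

Evaluate (((A3 + A5') → A3') ⊕ ((A4 + A3) → A5))' on each row and compare to g:
  A1=0, A2=0, A3=0, A4=0, A5=0: formula gives 1, but g = 0 ✗
Since they disagree at (0,0,0,0,0), the expression is not a correct formula for g.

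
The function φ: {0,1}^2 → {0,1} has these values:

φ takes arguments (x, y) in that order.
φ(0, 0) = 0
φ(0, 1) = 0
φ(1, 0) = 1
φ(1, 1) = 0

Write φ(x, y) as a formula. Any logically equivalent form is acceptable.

1 only at (1,0): x AND NOT y.

φ(x, y) = x & ~y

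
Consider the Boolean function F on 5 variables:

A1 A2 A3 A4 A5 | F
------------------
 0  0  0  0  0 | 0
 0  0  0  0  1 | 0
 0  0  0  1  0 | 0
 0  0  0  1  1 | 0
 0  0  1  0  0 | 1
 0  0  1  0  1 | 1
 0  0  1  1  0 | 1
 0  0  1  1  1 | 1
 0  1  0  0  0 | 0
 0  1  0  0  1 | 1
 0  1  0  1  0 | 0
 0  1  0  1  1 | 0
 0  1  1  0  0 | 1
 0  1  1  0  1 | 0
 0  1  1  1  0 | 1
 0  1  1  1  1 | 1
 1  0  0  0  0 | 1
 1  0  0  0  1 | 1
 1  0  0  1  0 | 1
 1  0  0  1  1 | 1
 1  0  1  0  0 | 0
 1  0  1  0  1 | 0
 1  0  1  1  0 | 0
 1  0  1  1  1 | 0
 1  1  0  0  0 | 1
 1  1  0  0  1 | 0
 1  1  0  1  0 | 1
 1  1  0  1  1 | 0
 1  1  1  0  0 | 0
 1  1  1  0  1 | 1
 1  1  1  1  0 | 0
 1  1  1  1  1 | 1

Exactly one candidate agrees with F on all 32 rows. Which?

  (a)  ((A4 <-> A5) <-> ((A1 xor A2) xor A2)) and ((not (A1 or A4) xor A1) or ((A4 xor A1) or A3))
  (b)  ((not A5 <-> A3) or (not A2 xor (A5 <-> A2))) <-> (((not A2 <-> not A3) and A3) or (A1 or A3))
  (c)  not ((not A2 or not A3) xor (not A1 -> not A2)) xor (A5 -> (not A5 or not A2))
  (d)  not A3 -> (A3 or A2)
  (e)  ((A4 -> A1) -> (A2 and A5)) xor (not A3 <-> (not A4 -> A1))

e

(a) fails at (0,0,0,0,1): the formula yields 1, F is 0.
(b) fails at (0,0,0,0,0): the formula yields 1, F is 0.
(c) fails at (0,0,1,0,0): the formula yields 0, F is 1.
(d) fails at (0,1,0,0,0): the formula yields 1, F is 0.
(e) is the remaining candidate, and it agrees with F on all 32 inputs.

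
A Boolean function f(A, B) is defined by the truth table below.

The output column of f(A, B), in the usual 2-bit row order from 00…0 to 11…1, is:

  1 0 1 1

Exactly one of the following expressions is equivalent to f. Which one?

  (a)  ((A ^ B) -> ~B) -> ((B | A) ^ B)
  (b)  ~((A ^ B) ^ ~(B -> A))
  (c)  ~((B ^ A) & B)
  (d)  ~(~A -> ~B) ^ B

c

(a): at (0,0) it gives 0, but f = 1 — eliminated.
(b): at (0,1) it gives 1, but f = 0 — eliminated.
(d): at (0,0) it gives 0, but f = 1 — eliminated.
Only (c) survives; checking it on all 4 rows confirms it matches f.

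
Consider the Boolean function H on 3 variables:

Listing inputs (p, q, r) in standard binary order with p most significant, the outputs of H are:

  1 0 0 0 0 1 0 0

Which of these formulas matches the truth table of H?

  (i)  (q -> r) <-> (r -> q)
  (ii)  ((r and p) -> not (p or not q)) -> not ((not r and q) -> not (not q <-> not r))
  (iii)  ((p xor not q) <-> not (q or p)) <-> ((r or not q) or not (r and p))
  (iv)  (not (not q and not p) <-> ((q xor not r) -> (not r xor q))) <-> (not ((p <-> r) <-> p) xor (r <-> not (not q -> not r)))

iv

(i) disagrees with H on (0,1,1) (formula → 1, table → 0); rule it out.
(ii) disagrees with H on (0,0,0) (formula → 0, table → 1); rule it out.
(iii) disagrees with H on (0,0,1) (formula → 1, table → 0); rule it out.
Only (iv) survives; checking it on all 8 rows confirms it matches H.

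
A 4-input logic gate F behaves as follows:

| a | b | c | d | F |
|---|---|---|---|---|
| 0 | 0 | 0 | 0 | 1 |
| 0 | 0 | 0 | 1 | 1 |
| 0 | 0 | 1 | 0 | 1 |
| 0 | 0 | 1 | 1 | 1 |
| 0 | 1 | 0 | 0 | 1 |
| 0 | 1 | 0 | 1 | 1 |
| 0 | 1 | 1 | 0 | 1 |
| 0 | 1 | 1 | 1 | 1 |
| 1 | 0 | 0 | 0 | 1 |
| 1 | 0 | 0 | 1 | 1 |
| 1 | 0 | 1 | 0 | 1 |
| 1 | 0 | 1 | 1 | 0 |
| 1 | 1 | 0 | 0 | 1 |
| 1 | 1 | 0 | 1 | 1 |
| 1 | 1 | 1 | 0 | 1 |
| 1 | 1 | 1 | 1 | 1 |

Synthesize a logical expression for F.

F(a, b, c, d) = not (((a and not b) and c) and d)

F is 0 on exactly one input, (1,0,1,1), whose minterm is a·¬b·c·d. So F is the negation of that single conjunction.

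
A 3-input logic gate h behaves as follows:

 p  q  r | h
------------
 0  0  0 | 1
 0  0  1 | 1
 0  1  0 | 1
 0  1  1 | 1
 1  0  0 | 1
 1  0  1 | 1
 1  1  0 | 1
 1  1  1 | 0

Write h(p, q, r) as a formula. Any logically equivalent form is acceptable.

Only row (1,1,1) gives 0. So h is 1 everywhere except there — the complement of the minterm p·q·r.

h(p, q, r) = ~((p & q) & r)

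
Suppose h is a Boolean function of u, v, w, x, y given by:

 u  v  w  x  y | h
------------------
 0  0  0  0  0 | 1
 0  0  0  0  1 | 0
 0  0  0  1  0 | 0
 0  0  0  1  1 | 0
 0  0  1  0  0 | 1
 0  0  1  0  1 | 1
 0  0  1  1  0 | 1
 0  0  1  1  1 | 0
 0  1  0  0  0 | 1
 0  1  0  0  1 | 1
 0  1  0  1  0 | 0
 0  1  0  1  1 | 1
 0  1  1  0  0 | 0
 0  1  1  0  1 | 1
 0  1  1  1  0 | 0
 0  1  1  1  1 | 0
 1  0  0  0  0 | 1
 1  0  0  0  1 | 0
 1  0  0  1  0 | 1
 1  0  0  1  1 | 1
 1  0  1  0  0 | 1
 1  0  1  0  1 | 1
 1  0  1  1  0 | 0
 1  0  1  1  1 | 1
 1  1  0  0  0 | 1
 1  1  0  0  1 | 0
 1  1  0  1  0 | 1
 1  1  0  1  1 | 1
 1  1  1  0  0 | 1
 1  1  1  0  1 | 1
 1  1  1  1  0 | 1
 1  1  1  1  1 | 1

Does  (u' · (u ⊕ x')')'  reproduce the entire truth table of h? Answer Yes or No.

Evaluate (u' · (u ⊕ x')')' on each row and compare to h:
  u=0, v=0, w=0, x=0, y=0: formula gives 1, h = 1 ✓
  u=0, v=0, w=0, x=0, y=1: formula gives 1, but h = 0 ✗
Row (0,0,0,0,1) is a counterexample, so the formula is not equivalent to h.

No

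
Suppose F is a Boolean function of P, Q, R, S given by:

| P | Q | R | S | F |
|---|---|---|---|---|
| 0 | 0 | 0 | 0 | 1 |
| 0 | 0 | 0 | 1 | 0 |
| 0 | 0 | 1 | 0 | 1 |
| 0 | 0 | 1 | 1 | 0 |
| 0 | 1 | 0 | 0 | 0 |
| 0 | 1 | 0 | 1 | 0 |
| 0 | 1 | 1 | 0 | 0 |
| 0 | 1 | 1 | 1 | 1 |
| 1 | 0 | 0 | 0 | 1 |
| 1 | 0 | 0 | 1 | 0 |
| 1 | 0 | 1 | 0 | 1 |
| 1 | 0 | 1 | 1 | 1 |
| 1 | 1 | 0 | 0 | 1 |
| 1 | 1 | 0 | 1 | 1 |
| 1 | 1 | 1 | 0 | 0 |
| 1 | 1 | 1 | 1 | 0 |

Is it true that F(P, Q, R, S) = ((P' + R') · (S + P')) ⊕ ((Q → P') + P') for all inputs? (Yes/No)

No

Test each input against both F and the formula:
  P=0, Q=0, R=0, S=0: formula gives 0, but F = 1 ✗
A single disagreement suffices: at (0,0,0,0) they differ, so the formula does not compute F.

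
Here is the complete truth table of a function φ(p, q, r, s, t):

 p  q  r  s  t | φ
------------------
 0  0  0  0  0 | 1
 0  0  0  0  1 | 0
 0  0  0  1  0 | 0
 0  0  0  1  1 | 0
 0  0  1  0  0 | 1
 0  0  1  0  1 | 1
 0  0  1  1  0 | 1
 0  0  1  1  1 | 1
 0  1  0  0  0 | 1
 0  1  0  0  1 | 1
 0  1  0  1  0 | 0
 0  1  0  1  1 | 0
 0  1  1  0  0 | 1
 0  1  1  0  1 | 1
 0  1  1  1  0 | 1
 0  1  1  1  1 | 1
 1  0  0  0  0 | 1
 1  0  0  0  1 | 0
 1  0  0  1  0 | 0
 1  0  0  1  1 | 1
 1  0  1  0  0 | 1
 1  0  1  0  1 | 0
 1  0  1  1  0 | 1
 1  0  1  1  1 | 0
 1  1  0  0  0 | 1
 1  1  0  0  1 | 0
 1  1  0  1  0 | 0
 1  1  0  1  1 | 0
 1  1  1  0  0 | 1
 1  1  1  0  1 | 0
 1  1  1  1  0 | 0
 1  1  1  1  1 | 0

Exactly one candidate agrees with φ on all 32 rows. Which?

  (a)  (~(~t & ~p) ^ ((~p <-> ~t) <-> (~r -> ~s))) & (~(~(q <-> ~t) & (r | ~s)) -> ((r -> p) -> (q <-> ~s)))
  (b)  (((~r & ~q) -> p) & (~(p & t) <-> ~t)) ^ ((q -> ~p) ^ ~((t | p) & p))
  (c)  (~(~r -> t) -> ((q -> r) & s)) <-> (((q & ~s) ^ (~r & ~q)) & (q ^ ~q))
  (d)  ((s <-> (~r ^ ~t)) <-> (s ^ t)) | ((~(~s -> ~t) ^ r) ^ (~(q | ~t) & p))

a

(b) disagrees with φ on (0,0,0,0,0) (formula → 0, table → 1); rule it out.
(c) disagrees with φ on (0,0,0,0,0) (formula → 0, table → 1); rule it out.
(d) disagrees with φ on (0,0,0,0,0) (formula → 0, table → 1); rule it out.
Only (a) survives; checking it on all 32 rows confirms it matches φ.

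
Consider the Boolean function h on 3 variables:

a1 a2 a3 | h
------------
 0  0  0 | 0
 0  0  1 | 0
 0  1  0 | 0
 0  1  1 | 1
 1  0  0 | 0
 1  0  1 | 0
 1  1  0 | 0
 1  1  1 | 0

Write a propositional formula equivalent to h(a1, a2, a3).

Only row (0,1,1) gives 1. That row's minterm ¬a1·a2·a3 is h directly.

h(a1, a2, a3) = (not a1 and a2) and a3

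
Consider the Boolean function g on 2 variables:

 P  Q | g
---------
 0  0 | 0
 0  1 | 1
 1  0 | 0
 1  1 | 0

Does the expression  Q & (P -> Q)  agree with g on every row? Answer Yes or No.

Check the formula against g row by row:
  P=0, Q=0: formula gives 0, g = 0 ✓
  P=0, Q=1: formula gives 1, g = 1 ✓
  P=1, Q=0: formula gives 0, g = 0 ✓
  P=1, Q=1: formula gives 1, but g = 0 ✗
Row (1,1) is a counterexample, so the formula is not equivalent to g.

No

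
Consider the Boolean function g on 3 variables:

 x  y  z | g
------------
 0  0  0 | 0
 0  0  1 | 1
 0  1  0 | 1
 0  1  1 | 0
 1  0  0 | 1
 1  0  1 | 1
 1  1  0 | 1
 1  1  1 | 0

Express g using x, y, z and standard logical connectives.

There are just 3 zero rows: (0,0,0), (0,1,1), (1,1,1). Their minterms are ¬x·¬y·¬z, ¬x·y·z, x·y·z; the OR of those covers precisely the 0-outputs, and negating it yields g.

g(x, y, z) = NOT ((((NOT x AND NOT y) AND NOT z) OR ((NOT x AND y) AND z)) OR ((x AND y) AND z))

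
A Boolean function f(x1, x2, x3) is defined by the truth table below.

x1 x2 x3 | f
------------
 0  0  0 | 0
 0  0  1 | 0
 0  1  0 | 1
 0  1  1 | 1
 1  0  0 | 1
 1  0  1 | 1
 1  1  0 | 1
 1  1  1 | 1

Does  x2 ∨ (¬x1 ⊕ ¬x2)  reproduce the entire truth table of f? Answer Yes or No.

Yes

Check the formula against f row by row:
  x1=0, x2=0, x3=0: formula gives 0, f = 0 ✓
  x1=0, x2=0, x3=1: formula gives 0, f = 0 ✓
  x1=0, x2=1, x3=0: formula gives 1, f = 1 ✓
  x1=0, x2=1, x3=1: formula gives 1, f = 1 ✓
  x1=1, x2=0, x3=0: formula gives 1, f = 1 ✓
  … (the remaining 3 rows also agree.)
All 8 rows match — the expression computes f exactly.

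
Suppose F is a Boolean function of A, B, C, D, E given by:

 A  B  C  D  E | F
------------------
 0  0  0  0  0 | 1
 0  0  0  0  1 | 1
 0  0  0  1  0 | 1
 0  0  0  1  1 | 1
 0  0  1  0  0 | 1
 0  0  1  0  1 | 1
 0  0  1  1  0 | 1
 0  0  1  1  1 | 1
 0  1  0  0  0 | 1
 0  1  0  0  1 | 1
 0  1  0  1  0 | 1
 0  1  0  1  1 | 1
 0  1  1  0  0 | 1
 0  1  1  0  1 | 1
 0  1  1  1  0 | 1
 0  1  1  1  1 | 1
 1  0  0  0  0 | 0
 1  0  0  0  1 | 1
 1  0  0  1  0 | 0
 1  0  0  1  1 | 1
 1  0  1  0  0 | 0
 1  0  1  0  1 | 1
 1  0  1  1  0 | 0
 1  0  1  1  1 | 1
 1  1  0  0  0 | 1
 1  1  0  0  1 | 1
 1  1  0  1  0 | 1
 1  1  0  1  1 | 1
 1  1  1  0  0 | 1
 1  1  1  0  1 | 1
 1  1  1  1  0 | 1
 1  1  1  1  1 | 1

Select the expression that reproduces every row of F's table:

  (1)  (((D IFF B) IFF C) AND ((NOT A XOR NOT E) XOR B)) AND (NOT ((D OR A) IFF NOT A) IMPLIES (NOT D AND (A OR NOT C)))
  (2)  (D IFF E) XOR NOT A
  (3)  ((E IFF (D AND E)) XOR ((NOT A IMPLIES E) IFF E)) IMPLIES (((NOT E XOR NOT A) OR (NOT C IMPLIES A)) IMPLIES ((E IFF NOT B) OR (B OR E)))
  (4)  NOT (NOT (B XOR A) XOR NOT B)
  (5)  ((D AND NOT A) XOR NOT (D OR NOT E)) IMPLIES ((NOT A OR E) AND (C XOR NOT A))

(1): at (0,0,0,0,0) it gives 0, but F = 1 — eliminated.
(2): at (0,0,0,0,0) it gives 0, but F = 1 — eliminated.
(4): at (1,0,0,0,1) it gives 0, but F = 1 — eliminated.
(5): at (0,0,1,0,1) it gives 0, but F = 1 — eliminated.
That leaves (3). Evaluating it on every row reproduces the table of F exactly.

3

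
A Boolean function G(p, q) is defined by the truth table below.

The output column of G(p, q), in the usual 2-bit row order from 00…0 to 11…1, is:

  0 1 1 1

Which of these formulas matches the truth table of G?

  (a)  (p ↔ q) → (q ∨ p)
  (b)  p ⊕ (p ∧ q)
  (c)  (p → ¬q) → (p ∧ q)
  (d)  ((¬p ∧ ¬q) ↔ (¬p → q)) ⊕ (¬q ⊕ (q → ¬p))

a

(b) disagrees with G on (0,1) (formula → 0, table → 1); rule it out.
(c) disagrees with G on (0,1) (formula → 0, table → 1); rule it out.
(d) disagrees with G on (1,0) (formula → 0, table → 1); rule it out.
(a) is the remaining candidate, and it agrees with G on all 4 inputs.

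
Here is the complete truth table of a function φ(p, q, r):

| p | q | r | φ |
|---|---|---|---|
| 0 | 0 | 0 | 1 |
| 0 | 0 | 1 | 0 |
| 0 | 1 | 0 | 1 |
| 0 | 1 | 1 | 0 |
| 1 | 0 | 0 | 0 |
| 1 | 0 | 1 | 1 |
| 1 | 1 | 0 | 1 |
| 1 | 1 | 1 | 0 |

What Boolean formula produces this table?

φ(p, q, r) = ((((~p & ~q) & ~r) | ((~p & q) & ~r)) | ((p & ~q) & r)) | ((p & q) & ~r)

Collect the rows where φ=1 — (0,0,0), (0,1,0), (1,0,1), (1,1,0) — and write one minterm per row: ¬p·¬q·¬r, ¬p·q·¬r, p·¬q·r, p·q·¬r. Their union (logical OR) reproduces the table exactly.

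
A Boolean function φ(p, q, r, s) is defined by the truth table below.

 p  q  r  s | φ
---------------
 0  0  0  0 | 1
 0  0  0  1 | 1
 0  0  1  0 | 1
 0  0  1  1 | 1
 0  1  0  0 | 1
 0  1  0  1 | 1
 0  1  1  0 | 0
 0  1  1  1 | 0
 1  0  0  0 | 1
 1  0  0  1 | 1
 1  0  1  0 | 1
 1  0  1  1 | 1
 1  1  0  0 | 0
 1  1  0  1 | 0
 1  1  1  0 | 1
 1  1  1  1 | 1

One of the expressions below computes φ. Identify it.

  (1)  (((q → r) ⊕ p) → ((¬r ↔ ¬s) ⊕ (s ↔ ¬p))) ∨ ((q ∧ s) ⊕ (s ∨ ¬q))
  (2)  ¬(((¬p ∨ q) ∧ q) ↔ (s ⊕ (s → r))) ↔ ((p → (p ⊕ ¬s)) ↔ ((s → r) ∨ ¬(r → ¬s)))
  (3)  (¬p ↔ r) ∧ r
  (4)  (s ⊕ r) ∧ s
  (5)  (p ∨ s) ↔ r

(2): at (0,0,0,1) it gives 0, but φ = 1 — eliminated.
(3): at (0,0,0,0) it gives 0, but φ = 1 — eliminated.
(4): at (0,0,0,0) it gives 0, but φ = 1 — eliminated.
(5): at (0,0,0,1) it gives 0, but φ = 1 — eliminated.
That leaves (1). Evaluating it on every row reproduces the table of φ exactly.

1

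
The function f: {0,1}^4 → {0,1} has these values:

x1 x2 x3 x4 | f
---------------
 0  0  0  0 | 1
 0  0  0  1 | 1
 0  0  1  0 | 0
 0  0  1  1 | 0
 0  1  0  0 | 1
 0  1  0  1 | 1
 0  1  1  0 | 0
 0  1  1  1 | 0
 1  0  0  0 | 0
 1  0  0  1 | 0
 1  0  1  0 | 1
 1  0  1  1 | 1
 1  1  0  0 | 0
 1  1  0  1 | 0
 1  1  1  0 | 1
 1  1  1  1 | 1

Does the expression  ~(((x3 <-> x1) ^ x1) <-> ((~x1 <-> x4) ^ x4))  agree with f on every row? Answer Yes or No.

Yes

Evaluate ~(((x3 <-> x1) ^ x1) <-> ((~x1 <-> x4) ^ x4)) on each row and compare to f:
  x1=0, x2=0, x3=0, x4=0: formula gives 1, f = 1 ✓
  x1=0, x2=0, x3=0, x4=1: formula gives 1, f = 1 ✓
  x1=0, x2=0, x3=1, x4=0: formula gives 0, f = 0 ✓
  x1=0, x2=0, x3=1, x4=1: formula gives 0, f = 0 ✓
  … (the remaining 12 rows also agree.)
Every row agrees, so the formula is equivalent.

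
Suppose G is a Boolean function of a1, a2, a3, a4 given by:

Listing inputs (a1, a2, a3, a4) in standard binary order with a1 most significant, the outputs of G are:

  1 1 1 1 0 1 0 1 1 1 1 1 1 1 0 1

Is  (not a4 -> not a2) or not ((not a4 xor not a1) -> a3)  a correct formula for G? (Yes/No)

Test each input against both G and the formula:
  a1=0, a2=0, a3=0, a4=0: formula gives 1, G = 1 ✓
  a1=0, a2=0, a3=0, a4=1: formula gives 1, G = 1 ✓
  a1=0, a2=0, a3=1, a4=0: formula gives 1, G = 1 ✓
  a1=0, a2=0, a3=1, a4=1: formula gives 1, G = 1 ✓
  … (the remaining 12 rows also agree.)
Every row agrees, so the formula is equivalent.

Yes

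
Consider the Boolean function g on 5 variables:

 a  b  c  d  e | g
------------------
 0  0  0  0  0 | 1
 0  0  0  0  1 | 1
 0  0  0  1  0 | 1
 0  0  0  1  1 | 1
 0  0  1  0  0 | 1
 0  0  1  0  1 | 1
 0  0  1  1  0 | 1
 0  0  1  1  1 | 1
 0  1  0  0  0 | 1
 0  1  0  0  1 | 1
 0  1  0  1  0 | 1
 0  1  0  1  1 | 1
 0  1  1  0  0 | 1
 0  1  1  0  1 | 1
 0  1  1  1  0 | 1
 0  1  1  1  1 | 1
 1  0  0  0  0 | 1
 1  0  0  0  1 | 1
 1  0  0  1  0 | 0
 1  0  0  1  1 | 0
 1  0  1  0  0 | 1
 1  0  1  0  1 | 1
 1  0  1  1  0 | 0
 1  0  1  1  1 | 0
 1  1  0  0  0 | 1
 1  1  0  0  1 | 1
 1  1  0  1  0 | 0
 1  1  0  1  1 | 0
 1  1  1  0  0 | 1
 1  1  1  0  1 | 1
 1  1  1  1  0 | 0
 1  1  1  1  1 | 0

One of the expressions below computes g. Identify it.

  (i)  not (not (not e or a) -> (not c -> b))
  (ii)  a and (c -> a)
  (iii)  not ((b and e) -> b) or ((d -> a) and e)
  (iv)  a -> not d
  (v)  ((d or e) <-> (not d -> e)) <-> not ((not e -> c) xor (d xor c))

(i) disagrees with g on (0,0,0,0,0) (formula → 0, table → 1); rule it out.
(ii) disagrees with g on (0,0,0,0,0) (formula → 0, table → 1); rule it out.
(iii) disagrees with g on (0,0,0,0,0) (formula → 0, table → 1); rule it out.
(v) disagrees with g on (0,0,0,0,1) (formula → 0, table → 1); rule it out.
That leaves (iv). Evaluating it on every row reproduces the table of g exactly.

iv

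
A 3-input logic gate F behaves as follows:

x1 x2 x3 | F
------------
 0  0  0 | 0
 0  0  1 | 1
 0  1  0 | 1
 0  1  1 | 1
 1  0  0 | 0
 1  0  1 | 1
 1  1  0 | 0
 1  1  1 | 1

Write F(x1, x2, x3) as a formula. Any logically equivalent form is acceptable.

F(x1, x2, x3) = not ((((not x1 and not x2) and not x3) or ((x1 and not x2) and not x3)) or ((x1 and x2) and not x3))

F is 0 on only 3 rows — (0,0,0), (1,0,0), (1,1,0). Writing each as a minterm (¬x1·¬x2·¬x3, x1·¬x2·¬x3, x1·x2·¬x3) and OR-ing them characterizes exactly where F=0, so F is the negation of that disjunction.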